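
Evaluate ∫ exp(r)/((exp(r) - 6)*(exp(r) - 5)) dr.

Let u = e^r, du = e^r dr.
The integral becomes ∫ du/((u-6)(u-5)); decompose into partial fractions.

log(exp(r) - 6) - log(exp(r) - 5) + C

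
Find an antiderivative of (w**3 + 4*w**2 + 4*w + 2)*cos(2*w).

Use integration by parts with u = w**3 + 4*w**2 + 4*w + 2, dv = cos(2*w) dw, so v = sin(2*w)/2.
Apply parts 3 times (tabular method): alternate signs, differentiate u down to 0, integrate dv up.

w**3*sin(2*w)/2 + 2*w**2*sin(2*w) + 3*w**2*cos(2*w)/4 + 5*w*sin(2*w)/4 + 2*w*cos(2*w) + 5*cos(2*w)/8 + C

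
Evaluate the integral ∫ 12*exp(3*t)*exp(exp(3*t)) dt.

Let u = exp(3*t), so du = (3*exp(3*t)) dt.
Rewriting, the integral becomes 4·∫ e^u du = 4·e^u.
Substituting back, u = exp(3*t).

4*exp(exp(3*t)) + C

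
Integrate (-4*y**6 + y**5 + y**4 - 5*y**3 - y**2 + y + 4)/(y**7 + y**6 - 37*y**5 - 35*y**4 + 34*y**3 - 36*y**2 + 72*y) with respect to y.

log(y)/18 - 89329*log(y - 6)/53280 + log(y - 1)/70 + 39*log(y + 2)/160 - 96031*log(y + 6)/37296 - 23*log(y**2 + 1)/740 + 31*atan(y)/370 + C

Factor the denominator: y*(y - 6)*(y - 1)*(y + 2)*(y + 6)*(y**2 + 1).
Partial-fraction decomposition: -(23*y - 31)/(370*(y**2 + 1)) - 96031/(37296*(y + 6)) + 39/(160*(y + 2)) + 1/(70*(y - 1)) - 89329/(53280*(y - 6)) + 1/(18*y).
Integrate each term; A/(y−a) gives A·log|y−a|; the (By+D)/(y²+p²) term gives a log and an atan.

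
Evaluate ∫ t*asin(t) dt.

t**2*asin(t)/2 + t*sqrt(-t**2 + 1)/4 - asin(t)/4 + C

Use integration by parts with u = arcsin(t), dv = t dt.
Then du = 1/sqrt(-t**2 + 1) dt.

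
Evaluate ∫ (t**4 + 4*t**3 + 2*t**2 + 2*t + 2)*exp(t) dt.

Use integration by parts with u = t**4 + 4*t**3 + 2*t**2 + 2*t + 2, dv = exp(t) dt, so v = exp(t).
Apply parts 4 times (tabular method): alternate signs, differentiate u down to 0, integrate dv up.

(t**4 + 2*t**2 - 2*t + 4)*exp(t) + C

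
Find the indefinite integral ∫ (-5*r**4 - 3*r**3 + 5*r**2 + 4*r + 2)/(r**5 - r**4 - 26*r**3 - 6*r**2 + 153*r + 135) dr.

Factor the denominator: (r - 5)*(r - 3)*(r + 1)*(r + 3)**2.
Partial-fraction decomposition: -4901/(2304*(r + 3)) + 289/(96*(r + 3)**2) + 1/(96*(r + 1)) + 427/(288*(r - 3)) - 3353/(768*(r - 5)).
Integrate each term; A/(r−a) gives A·log|r−a|; A/(r−a)² gives −A/(r−a).

-3353*log(r - 5)/768 + 427*log(r - 3)/288 + log(r + 1)/96 - 4901*log(r + 3)/2304 - 289/(96*r + 288) + C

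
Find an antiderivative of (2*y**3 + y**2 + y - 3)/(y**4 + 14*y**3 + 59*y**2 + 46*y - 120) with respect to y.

log(y - 1)/210 + 119*log(y + 4)/10 - 233*log(y + 5)/6 + 405*log(y + 6)/14 + C

Factor the denominator: (y - 1)*(y + 4)*(y + 5)*(y + 6).
Partial-fraction decomposition: 405/(14*(y + 6)) - 233/(6*(y + 5)) + 119/(10*(y + 4)) + 1/(210*(y - 1)).
Integrate each term: A/(y−a) contributes A·log|y−a|.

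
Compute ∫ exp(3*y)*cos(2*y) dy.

2*exp(3*y)*sin(2*y)/13 + 3*exp(3*y)*cos(2*y)/13 + C

Let I denote the integral. Integrate by parts with u = cos(2*y), dv = exp(3*y) dy, so v = exp(3*y)/3: I = exp(3*y)*cos(2*y)/3 + (2/3)·∫ exp(3*y)*sin(2*y) dy.
Apply parts again with u = sin(2*y), dv = exp(3*y) dy: ∫ exp(3*y)*sin(2*y) dy = exp(3*y)*sin(2*y)/3 − (2/3)·I. Substituting back brings back I: I = 2*exp(3*y)*sin(2*y)/9 + exp(3*y)*cos(2*y)/3 − (4/9)·I.
Solving for I: (1 + 4/9)·I equals the remaining terms, so I = (9/13)·(2*exp(3*y)*sin(2*y)/9 + exp(3*y)*cos(2*y)/3).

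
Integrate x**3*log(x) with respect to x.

x**4*log(x)/4 - x**4/16 + C

Use integration by parts with u = log(x), dv = x**3 dx.
Then du = 1/x dx and v = x**4/4.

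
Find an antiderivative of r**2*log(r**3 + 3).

r**3*log(r**3 + 3)/3 - r**3/3 + log(r**3 + 3) + C

Let u = r**3 + 3, so du = (3*r**2) dr.
The integral becomes (1/3)·∫ log(u) du; integrate by parts with u′=log(u), dv′=du.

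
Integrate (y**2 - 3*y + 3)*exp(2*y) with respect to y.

Use integration by parts with u = y**2 - 3*y + 3, dv = exp(2*y) dy, so v = exp(2*y)/2.
Apply parts 2 times (tabular method): alternate signs, differentiate u down to 0, integrate dv up.

(y**2 - 4*y + 5)*exp(2*y)/2 + C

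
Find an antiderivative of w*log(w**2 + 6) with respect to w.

Let u = w**2 + 6, so du = (2*w) dw.
The integral becomes (1/2)·∫ log(u) du; integrate by parts with u′=log(u), dv′=du.

w**2*log(w**2 + 6)/2 - w**2/2 + 3*log(w**2 + 6) + C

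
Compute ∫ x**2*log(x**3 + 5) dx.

x**3*log(x**3 + 5)/3 - x**3/3 + 5*log(x**3 + 5)/3 + C

Let u = x**3 + 5, so du = (3*x**2) dx.
The integral becomes (1/3)·∫ log(u) du; integrate by parts with u′=log(u), dv′=du.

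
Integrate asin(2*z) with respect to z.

Use integration by parts with u = arcsin(2*z), dv = dz.
Then du = 2/sqrt(-4*z**2 + 1) dz.

z*asin(2*z) + sqrt(-4*z**2 + 1)/2 + C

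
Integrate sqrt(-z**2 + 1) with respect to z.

z*sqrt(-z**2 + 1)/2 + asin(z)/2 + C

Substitute z = sin(θ), so dz = cos(θ) dθ and the radical becomes sqrt(-z**2 + 1) = cos(θ) by the Pythagorean identity.
Integrate the resulting trig expression in θ, then back-substitute θ = asin(z), sin(θ) = z, cos(θ) = sqrt(-z**2 + 1) (absorbing any constant into C).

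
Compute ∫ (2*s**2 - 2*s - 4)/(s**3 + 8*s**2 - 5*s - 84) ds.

Factor the denominator: (s - 3)*(s + 4)*(s + 7).
Partial-fraction decomposition: 18/(5*(s + 7)) - 12/(7*(s + 4)) + 4/(35*(s - 3)).
Integrate each term: A/(s−a) contributes A·log|s−a|.

4*log(s - 3)/35 - 12*log(s + 4)/7 + 18*log(s + 7)/5 + C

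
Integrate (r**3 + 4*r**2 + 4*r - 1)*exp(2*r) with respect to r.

(4*r**3 + 10*r**2 + 6*r - 7)*exp(2*r)/8 + C

Use integration by parts with u = r**3 + 4*r**2 + 4*r - 1, dv = exp(2*r) dr, so v = exp(2*r)/2.
Apply parts 3 times (tabular method): alternate signs, differentiate u down to 0, integrate dv up.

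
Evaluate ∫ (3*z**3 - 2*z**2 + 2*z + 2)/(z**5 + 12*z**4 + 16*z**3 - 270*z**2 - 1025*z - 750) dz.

Factor the denominator: (z - 5)*(z + 1)*(z + 5)**2*(z + 6).
Partial-fraction decomposition: -146/(11*(z + 6)) + 10569/(800*(z + 5)) - 433/(40*(z + 5)**2) + 1/(96*(z + 1)) + 337/(6600*(z - 5)).
Integrate each term; A/(z−a) gives A·log|z−a|; A/(z−a)² gives −A/(z−a).

337*log(z - 5)/6600 + log(z + 1)/96 + 10569*log(z + 5)/800 - 146*log(z + 6)/11 + 433/(40*z + 200) + C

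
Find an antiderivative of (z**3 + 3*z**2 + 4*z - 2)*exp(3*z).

(9*z**3 + 18*z**2 + 24*z - 26)*exp(3*z)/27 + C

Use integration by parts with u = z**3 + 3*z**2 + 4*z - 2, dv = exp(3*z) dz, so v = exp(3*z)/3.
Apply parts 3 times (tabular method): alternate signs, differentiate u down to 0, integrate dv up.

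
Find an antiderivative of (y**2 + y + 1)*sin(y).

Use integration by parts with u = y**2 + y + 1, dv = sin(y) dy, so v = -cos(y).
Apply parts 2 times (tabular method): alternate signs, differentiate u down to 0, integrate dv up.

-y**2*cos(y) + 2*y*sin(y) - y*cos(y) + sin(y) + cos(y) + C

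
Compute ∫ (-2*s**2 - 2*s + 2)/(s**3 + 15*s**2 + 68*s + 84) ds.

-log(s + 2)/10 + 29*log(s + 6)/2 - 82*log(s + 7)/5 + C

Factor the denominator: (s + 2)*(s + 6)*(s + 7).
Partial-fraction decomposition: -82/(5*(s + 7)) + 29/(2*(s + 6)) - 1/(10*(s + 2)).
Integrate each term: A/(s−a) contributes A·log|s−a|.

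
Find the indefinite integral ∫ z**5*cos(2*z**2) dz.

Let u = z², du = 2z dz; rewrite as (1/2)∫ u^2·cos(2u) du.
Now integrate by parts 2 times.

z**4*sin(2*z**2)/4 + z**2*cos(2*z**2)/4 - sin(2*z**2)/8 + C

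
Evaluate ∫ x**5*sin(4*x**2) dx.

Let u = x², du = 2x dx; rewrite as (1/2)∫ u^2·sin(4u) du.
Now integrate by parts 2 times.

-x**4*cos(4*x**2)/8 + x**2*sin(4*x**2)/16 + cos(4*x**2)/64 + C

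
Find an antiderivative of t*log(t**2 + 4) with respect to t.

t**2*log(t**2 + 4)/2 - t**2/2 + 2*log(t**2 + 4) + C

Let u = t**2 + 4, so du = (2*t) dt.
The integral becomes (1/2)·∫ log(u) du; integrate by parts with u′=log(u), dv′=du.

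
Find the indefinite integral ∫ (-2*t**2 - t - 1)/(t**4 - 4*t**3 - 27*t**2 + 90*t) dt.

-log(t)/90 - 79*log(t - 6)/198 + 11*log(t - 3)/36 + 23*log(t + 5)/220 + C

Factor the denominator: t*(t - 6)*(t - 3)*(t + 5).
Partial-fraction decomposition: 23/(220*(t + 5)) + 11/(36*(t - 3)) - 79/(198*(t - 6)) - 1/(90*t).
Integrate each term: A/(t−a) contributes A·log|t−a|.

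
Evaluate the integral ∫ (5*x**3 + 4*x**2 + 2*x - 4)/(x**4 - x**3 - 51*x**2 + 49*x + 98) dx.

1921*log(x - 7)/560 - 56*log(x - 2)/135 - 7*log(x + 1)/144 + 1537*log(x + 7)/756 + C

Factor the denominator: (x - 7)*(x - 2)*(x + 1)*(x + 7).
Partial-fraction decomposition: 1537/(756*(x + 7)) - 7/(144*(x + 1)) - 56/(135*(x - 2)) + 1921/(560*(x - 7)).
Integrate each term: A/(x−a) contributes A·log|x−a|.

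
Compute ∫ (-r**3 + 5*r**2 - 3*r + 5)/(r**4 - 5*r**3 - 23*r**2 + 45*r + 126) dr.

-19*log(r - 7)/60 - 7*log(r - 3)/60 + 13*log(r + 2)/15 - 43*log(r + 3)/30 + C

Factor the denominator: (r - 7)*(r - 3)*(r + 2)*(r + 3).
Partial-fraction decomposition: -43/(30*(r + 3)) + 13/(15*(r + 2)) - 7/(60*(r - 3)) - 19/(60*(r - 7)).
Integrate each term: A/(r−a) contributes A·log|r−a|.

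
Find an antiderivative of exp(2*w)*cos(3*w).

Let I denote the integral. Integrate by parts with u = cos(3*w), dv = exp(2*w) dw, so v = exp(2*w)/2: I = exp(2*w)*cos(3*w)/2 + (3/2)·∫ exp(2*w)*sin(3*w) dw.
Apply parts again with u = sin(3*w), dv = exp(2*w) dw: ∫ exp(2*w)*sin(3*w) dw = exp(2*w)*sin(3*w)/2 − (3/2)·I. Substituting back brings back I: I = 3*exp(2*w)*sin(3*w)/4 + exp(2*w)*cos(3*w)/2 − (9/4)·I.
Solving for I: (1 + 9/4)·I equals the remaining terms, so I = (4/13)·(3*exp(2*w)*sin(3*w)/4 + exp(2*w)*cos(3*w)/2).

3*exp(2*w)*sin(3*w)/13 + 2*exp(2*w)*cos(3*w)/13 + C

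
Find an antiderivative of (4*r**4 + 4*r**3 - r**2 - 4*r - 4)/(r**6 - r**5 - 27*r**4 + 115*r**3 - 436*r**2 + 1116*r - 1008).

311*log(r - 4)/275 - 10208*log(r - 2)/13689 - 283*log(r + 7)/1782 - 1913*log(r**2 + 9)/16900 + 1673*atan(r/3)/25350 + 40/(117*r - 234) + C

Factor the denominator: (r - 4)*(r - 2)**2*(r + 7)*(r**2 + 9).
Partial-fraction decomposition: -(1913*r - 1673)/(8450*(r**2 + 9)) - 283/(1782*(r + 7)) - 10208/(13689*(r - 2)) - 40/(117*(r - 2)**2) + 311/(275*(r - 4)).
Integrate each term; A/(r−a) gives A·log|r−a|; the (Br+D)/(r²+p²) term gives a log and an atan.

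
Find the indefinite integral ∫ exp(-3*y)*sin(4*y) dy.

Let I denote the integral. Integrate by parts with u = sin(4*y), dv = exp(-3*y) dy, so v = -exp(-3*y)/3: I = -exp(-3*y)*sin(4*y)/3 + (4/3)·∫ exp(-3*y)*cos(4*y) dy.
Apply parts again with u = cos(4*y), dv = exp(-3*y) dy: ∫ exp(-3*y)*cos(4*y) dy = -exp(-3*y)*cos(4*y)/3 − (4/3)·I. Substituting back brings back I: I = -exp(-3*y)*sin(4*y)/3 - 4*exp(-3*y)*cos(4*y)/9 − (16/9)·I.
Solving for I: (1 + 16/9)·I equals the remaining terms, so I = (9/25)·(-exp(-3*y)*sin(4*y)/3 - 4*exp(-3*y)*cos(4*y)/9).

-3*exp(-3*y)*sin(4*y)/25 - 4*exp(-3*y)*cos(4*y)/25 + C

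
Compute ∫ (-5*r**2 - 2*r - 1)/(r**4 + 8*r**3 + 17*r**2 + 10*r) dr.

Factor the denominator: r*(r + 1)*(r + 2)*(r + 5).
Partial-fraction decomposition: 29/(15*(r + 5)) - 17/(6*(r + 2)) + 1/(r + 1) - 1/(10*r).
Integrate each term: A/(r−a) contributes A·log|r−a|.

-log(r)/10 + log(r + 1) - 17*log(r + 2)/6 + 29*log(r + 5)/15 + C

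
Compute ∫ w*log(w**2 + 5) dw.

Let u = w**2 + 5, so du = (2*w) dw.
The integral becomes (1/2)·∫ log(u) du; integrate by parts with u′=log(u), dv′=du.

w**2*log(w**2 + 5)/2 - w**2/2 + 5*log(w**2 + 5)/2 + C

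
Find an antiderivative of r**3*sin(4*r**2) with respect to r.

Let u = r², du = 2r dr; rewrite as (1/2)∫ u^1·sin(4u) du.
Now integrate by parts 1 time.

-r**2*cos(4*r**2)/8 + sin(4*r**2)/32 + C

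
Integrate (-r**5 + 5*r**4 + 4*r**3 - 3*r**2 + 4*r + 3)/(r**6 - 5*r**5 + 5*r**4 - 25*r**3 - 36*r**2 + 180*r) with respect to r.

Factor the denominator: r*(r - 5)*(r - 2)*(r + 2)*(r**2 + 9).
Partial-fraction decomposition: -(532*r + 195)/(663*(r**2 + 9)) - 9/(104*(r + 2)) - 79/(312*(r - 2)) + 32/(255*(r - 5)) + 1/(60*r).
Integrate each term; A/(r−a) gives A·log|r−a|; the (Br+D)/(r²+p²) term gives a log and an atan.

log(r)/60 + 32*log(r - 5)/255 - 79*log(r - 2)/312 - 9*log(r + 2)/104 - 266*log(r**2 + 9)/663 - 5*atan(r/3)/51 + C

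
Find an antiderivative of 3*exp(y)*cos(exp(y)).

3*sin(exp(y)) + C

Let u = exp(y), so du = (exp(y)) dy.
Rewriting, the integral becomes 3·∫ cos(u) du = 3·sin(u).
Substituting back, u = exp(y).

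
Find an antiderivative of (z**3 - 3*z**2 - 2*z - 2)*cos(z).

z**3*sin(z) - 3*z**2*sin(z) + 3*z**2*cos(z) - 8*z*sin(z) - 6*z*cos(z) + 4*sin(z) - 8*cos(z) + C

Use integration by parts with u = z**3 - 3*z**2 - 2*z - 2, dv = cos(z) dz, so v = sin(z).
Apply parts 3 times (tabular method): alternate signs, differentiate u down to 0, integrate dv up.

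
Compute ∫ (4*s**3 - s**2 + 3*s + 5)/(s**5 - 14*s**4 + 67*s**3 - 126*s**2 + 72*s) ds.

Factor the denominator: s*(s - 6)*(s - 4)*(s - 3)*(s - 1).
Partial-fraction decomposition: -11/(30*(s - 1)) + 113/(18*(s - 3)) - 257/(24*(s - 4)) + 851/(180*(s - 6)) + 5/(72*s).
Integrate each term: A/(s−a) contributes A·log|s−a|.

5*log(s)/72 + 851*log(s - 6)/180 - 257*log(s - 4)/24 + 113*log(s - 3)/18 - 11*log(s - 1)/30 + C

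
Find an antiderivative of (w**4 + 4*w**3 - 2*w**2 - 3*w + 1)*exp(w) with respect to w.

(w**4 - 2*w**2 + w)*exp(w) + C

Use integration by parts with u = w**4 + 4*w**3 - 2*w**2 - 3*w + 1, dv = exp(w) dw, so v = exp(w).
Apply parts 4 times (tabular method): alternate signs, differentiate u down to 0, integrate dv up.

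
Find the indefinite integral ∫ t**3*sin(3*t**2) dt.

Let u = t², du = 2t dt; rewrite as (1/2)∫ u^1·sin(3u) du.
Now integrate by parts 1 time.

-t**2*cos(3*t**2)/6 + sin(3*t**2)/18 + C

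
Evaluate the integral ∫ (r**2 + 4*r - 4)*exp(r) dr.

(r**2 + 2*r - 6)*exp(r) + C

Use integration by parts with u = r**2 + 4*r - 4, dv = exp(r) dr, so v = exp(r).
Apply parts 2 times (tabular method): alternate signs, differentiate u down to 0, integrate dv up.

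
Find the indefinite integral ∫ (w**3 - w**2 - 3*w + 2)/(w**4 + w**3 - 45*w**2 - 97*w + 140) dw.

25*log(w - 7)/72 + log(w - 1)/180 - 6*log(w + 4)/5 + 133*log(w + 5)/72 + C

Factor the denominator: (w - 7)*(w - 1)*(w + 4)*(w + 5).
Partial-fraction decomposition: 133/(72*(w + 5)) - 6/(5*(w + 4)) + 1/(180*(w - 1)) + 25/(72*(w - 7)).
Integrate each term: A/(w−a) contributes A·log|w−a|.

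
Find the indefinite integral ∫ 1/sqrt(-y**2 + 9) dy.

Substitute y = 3·sin(θ), so dy = 3·cos(θ) dθ and the radical becomes sqrt(-y**2 + 9) = 3·cos(θ) by the Pythagorean identity.
Integrate the resulting trig expression in θ, then back-substitute θ = asin(y/3), sin(θ) = y/3, cos(θ) = sqrt(-y**2 + 9)/3 (absorbing any constant into C).

asin(y/3) + C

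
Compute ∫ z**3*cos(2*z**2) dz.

Let u = z², du = 2z dz; rewrite as (1/2)∫ u^1·cos(2u) du.
Now integrate by parts 1 time.

z**2*sin(2*z**2)/4 + cos(2*z**2)/8 + C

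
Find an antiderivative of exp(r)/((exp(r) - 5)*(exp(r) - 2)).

Let u = e^r, du = e^r dr.
The integral becomes ∫ du/((u-5)(u-2)); decompose into partial fractions.

log(exp(r) - 5)/3 - log(exp(r) - 2)/3 + C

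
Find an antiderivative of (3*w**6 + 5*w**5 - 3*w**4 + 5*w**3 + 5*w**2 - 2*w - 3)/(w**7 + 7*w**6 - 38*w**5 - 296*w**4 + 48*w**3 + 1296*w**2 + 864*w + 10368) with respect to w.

11747*log(w - 6)/11520 - 370*log(w - 3)/2457 + 1233*log(w + 4)/1120 + 174481*log(w + 6)/172800 + 843*log(w**2 + 4)/83200 - 1199*atan(w/2)/41600 + 3567/(320*w + 1920) + C

Factor the denominator: (w - 6)*(w - 3)*(w + 4)*(w + 6)**2*(w**2 + 4).
Partial-fraction decomposition: (843*w - 2398)/(41600*(w**2 + 4)) + 174481/(172800*(w + 6)) - 3567/(320*(w + 6)**2) + 1233/(1120*(w + 4)) - 370/(2457*(w - 3)) + 11747/(11520*(w - 6)).
Integrate each term; A/(w−a) gives A·log|w−a|; the (Bw+D)/(w²+p²) term gives a log and an atan.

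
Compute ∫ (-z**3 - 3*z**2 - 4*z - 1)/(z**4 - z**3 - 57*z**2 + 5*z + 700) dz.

-173*log(z - 7)/144 + 43*log(z - 4)/81 - 427*log(z + 5)/1296 - 23/(36*z + 180) + C

Factor the denominator: (z - 7)*(z - 4)*(z + 5)**2.
Partial-fraction decomposition: -427/(1296*(z + 5)) + 23/(36*(z + 5)**2) + 43/(81*(z - 4)) - 173/(144*(z - 7)).
Integrate each term; A/(z−a) gives A·log|z−a|; A/(z−a)² gives −A/(z−a).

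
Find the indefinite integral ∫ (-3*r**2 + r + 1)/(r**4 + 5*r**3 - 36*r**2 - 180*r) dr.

Factor the denominator: r*(r - 6)*(r + 5)*(r + 6).
Partial-fraction decomposition: 113/(72*(r + 6)) - 79/(55*(r + 5)) - 101/(792*(r - 6)) - 1/(180*r).
Integrate each term: A/(r−a) contributes A·log|r−a|.

-log(r)/180 - 101*log(r - 6)/792 - 79*log(r + 5)/55 + 113*log(r + 6)/72 + C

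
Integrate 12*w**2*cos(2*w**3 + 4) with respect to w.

Let u = 2*w**3 + 4, so du = (6*w**2) dw.
Rewriting, the integral becomes 2·∫ cos(u) du = 2·sin(u).
Substituting back, u = 2*w**3 + 4.

2*sin(2*w**3 + 4) + C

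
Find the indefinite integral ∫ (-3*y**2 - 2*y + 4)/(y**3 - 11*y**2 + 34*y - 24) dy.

Factor the denominator: (y - 6)*(y - 4)*(y - 1).
Partial-fraction decomposition: -1/(15*(y - 1)) + 26/(3*(y - 4)) - 58/(5*(y - 6)).
Integrate each term: A/(y−a) contributes A·log|y−a|.

-58*log(y - 6)/5 + 26*log(y - 4)/3 - log(y - 1)/15 + C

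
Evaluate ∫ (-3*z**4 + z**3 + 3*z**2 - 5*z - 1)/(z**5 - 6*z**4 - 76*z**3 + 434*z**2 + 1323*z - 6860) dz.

-53579*log(z - 7)/42336 - 677*log(z - 4)/891 + 1901*log(z + 5)/2592 - 7365*log(z + 7)/4312 + 6749/(504*z - 3528) + C

Factor the denominator: (z - 7)**2*(z - 4)*(z + 5)*(z + 7).
Partial-fraction decomposition: -7365/(4312*(z + 7)) + 1901/(2592*(z + 5)) - 677/(891*(z - 4)) - 53579/(42336*(z - 7)) - 6749/(504*(z - 7)**2).
Integrate each term; A/(z−a) gives A·log|z−a|; A/(z−a)² gives −A/(z−a).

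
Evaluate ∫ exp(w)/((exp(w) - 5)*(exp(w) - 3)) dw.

log(exp(w) - 5)/2 - log(exp(w) - 3)/2 + C

Let u = e^w, du = e^w dw.
The integral becomes ∫ du/((u-3)(u-5)); decompose into partial fractions.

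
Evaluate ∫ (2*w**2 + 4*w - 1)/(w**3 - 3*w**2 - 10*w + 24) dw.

47*log(w - 4)/14 - 3*log(w - 2)/2 + log(w + 3)/7 + C

Factor the denominator: (w - 4)*(w - 2)*(w + 3).
Partial-fraction decomposition: 1/(7*(w + 3)) - 3/(2*(w - 2)) + 47/(14*(w - 4)).
Integrate each term: A/(w−a) contributes A·log|w−a|.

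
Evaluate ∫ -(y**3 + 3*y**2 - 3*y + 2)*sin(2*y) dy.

y**3*cos(2*y)/2 - 3*y**2*sin(2*y)/4 + 3*y**2*cos(2*y)/2 - 3*y*sin(2*y)/2 - 9*y*cos(2*y)/4 + 9*sin(2*y)/8 + cos(2*y)/4 + C

Use integration by parts with u = y**3 + 3*y**2 - 3*y + 2, dv = -sin(2*y) dy, so v = cos(2*y)/2.
Apply parts 3 times (tabular method): alternate signs, differentiate u down to 0, integrate dv up.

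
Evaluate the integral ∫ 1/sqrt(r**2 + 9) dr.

Substitute r = 3·tan(θ), so dr = 3·sec(θ)^2 dθ and the radical becomes sqrt(r**2 + 9) = 3·sec(θ) by the Pythagorean identity.
Integrate the resulting trig expression in θ, then back-substitute tan(θ) = r/3, sec(θ) = sqrt(r**2 + 9)/3 (absorbing any constant into C).

log(r + sqrt(r**2 + 9)) + C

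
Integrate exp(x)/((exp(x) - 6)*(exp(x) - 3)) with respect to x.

Let u = e^x, du = e^x dx.
The integral becomes ∫ du/((u-6)(u-3)); decompose into partial fractions.

log(exp(x) - 6)/3 - log(exp(x) - 3)/3 + C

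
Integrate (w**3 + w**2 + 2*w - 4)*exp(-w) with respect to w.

Use integration by parts with u = w**3 + w**2 + 2*w - 4, dv = exp(-w) dw, so v = -exp(-w).
Apply parts 3 times (tabular method): alternate signs, differentiate u down to 0, integrate dv up.

(-w**3 - 4*w**2 - 10*w - 6)*exp(-w) + C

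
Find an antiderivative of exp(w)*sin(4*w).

Let I denote the integral. Integrate by parts with u = sin(4*w), dv = exp(w) dw, so v = exp(w): I = exp(w)*sin(4*w) − 4·∫ exp(w)*cos(4*w) dw.
Apply parts again with u = cos(4*w), dv = exp(w) dw: ∫ exp(w)*cos(4*w) dw = exp(w)*cos(4*w) + 4·I. Substituting back brings back I: I = exp(w)*sin(4*w) - 4*exp(w)*cos(4*w) − 16·I.
Solving for I: (1 + 16)·I equals the remaining terms, so I = (1/17)·(exp(w)*sin(4*w) - 4*exp(w)*cos(4*w)).

exp(w)*sin(4*w)/17 - 4*exp(w)*cos(4*w)/17 + C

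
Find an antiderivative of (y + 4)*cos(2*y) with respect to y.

y*sin(2*y)/2 + 2*sin(2*y) + cos(2*y)/4 + C

Use integration by parts with u = y + 4, dv = cos(2*y) dy, so v = sin(2*y)/2.
Apply parts 1 times (tabular method): alternate signs, differentiate u down to 0, integrate dv up.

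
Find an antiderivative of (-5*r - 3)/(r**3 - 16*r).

Factor the denominator: r*(r - 4)*(r + 4).
Partial-fraction decomposition: 17/(32*(r + 4)) - 23/(32*(r - 4)) + 3/(16*r).
Integrate each term: A/(r−a) contributes A·log|r−a|.

3*log(r)/16 - 23*log(r - 4)/32 + 17*log(r + 4)/32 + C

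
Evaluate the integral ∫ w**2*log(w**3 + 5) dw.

w**3*log(w**3 + 5)/3 - w**3/3 + 5*log(w**3 + 5)/3 + C

Let u = w**3 + 5, so du = (3*w**2) dw.
The integral becomes (1/3)·∫ log(u) du; integrate by parts with u′=log(u), dv′=du.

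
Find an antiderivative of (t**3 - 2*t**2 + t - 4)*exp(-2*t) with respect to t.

Use integration by parts with u = t**3 - 2*t**2 + t - 4, dv = exp(-2*t) dt, so v = -exp(-2*t)/2.
Apply parts 3 times (tabular method): alternate signs, differentiate u down to 0, integrate dv up.

(-4*t**3 + 2*t**2 - 2*t + 15)*exp(-2*t)/8 + C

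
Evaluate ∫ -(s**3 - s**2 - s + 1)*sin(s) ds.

s**3*cos(s) - 3*s**2*sin(s) - s**2*cos(s) + 2*s*sin(s) - 7*s*cos(s) + 7*sin(s) + 3*cos(s) + C

Use integration by parts with u = s**3 - s**2 - s + 1, dv = -sin(s) ds, so v = cos(s).
Apply parts 3 times (tabular method): alternate signs, differentiate u down to 0, integrate dv up.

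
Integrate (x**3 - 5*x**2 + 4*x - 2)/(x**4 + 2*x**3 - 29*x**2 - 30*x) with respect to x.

Factor the denominator: x*(x - 5)*(x + 1)*(x + 6).
Partial-fraction decomposition: 211/(165*(x + 6)) - 2/(5*(x + 1)) + 3/(55*(x - 5)) + 1/(15*x).
Integrate each term: A/(x−a) contributes A·log|x−a|.

log(x)/15 + 3*log(x - 5)/55 - 2*log(x + 1)/5 + 211*log(x + 6)/165 + C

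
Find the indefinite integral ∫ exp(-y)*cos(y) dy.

Let I denote the integral. Integrate by parts with u = cos(y), dv = exp(-y) dy, so v = -exp(-y): I = -exp(-y)*cos(y) − ∫ exp(-y)*sin(y) dy.
Apply parts again with u = sin(y), dv = exp(-y) dy: ∫ exp(-y)*sin(y) dy = -exp(-y)*sin(y) + I. Substituting back brings back I: I = exp(-y)*sin(y) - exp(-y)*cos(y) − I.
Solving for I: (1 + 1)·I equals the remaining terms, so I = (1/2)·(exp(-y)*sin(y) - exp(-y)*cos(y)).

exp(-y)*sin(y)/2 - exp(-y)*cos(y)/2 + C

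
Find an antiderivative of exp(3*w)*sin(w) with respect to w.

3*exp(3*w)*sin(w)/10 - exp(3*w)*cos(w)/10 + C

Let I denote the integral. Integrate by parts with u = sin(w), dv = exp(3*w) dw, so v = exp(3*w)/3: I = exp(3*w)*sin(w)/3 − (1/3)·∫ exp(3*w)*cos(w) dw.
Apply parts again with u = cos(w), dv = exp(3*w) dw: ∫ exp(3*w)*cos(w) dw = exp(3*w)*cos(w)/3 + (1/3)·I. Substituting back brings back I: I = exp(3*w)*sin(w)/3 - exp(3*w)*cos(w)/9 − (1/9)·I.
Solving for I: (1 + 1/9)·I equals the remaining terms, so I = (9/10)·(exp(3*w)*sin(w)/3 - exp(3*w)*cos(w)/9).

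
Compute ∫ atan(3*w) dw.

w*atan(3*w) - log(9*w**2 + 1)/6 + C

Use integration by parts with u = arctan(3*w), dv = dw.
Then du = 3/(9*w**2 + 1) dw.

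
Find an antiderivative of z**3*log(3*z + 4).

Use integration by parts with u = log(3*z + 4), dv = z**3 dz.
Then du = 3/(3*z + 4) dz and v = z**4/4.

z**4*log(3*z + 4)/4 - z**4/16 + z**3/9 - 2*z**2/9 + 16*z/27 - 64*log(3*z + 4)/81 + C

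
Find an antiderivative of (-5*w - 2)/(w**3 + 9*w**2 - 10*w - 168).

-log(w - 4)/5 - 14*log(w + 6)/5 + 3*log(w + 7) + C

Factor the denominator: (w - 4)*(w + 6)*(w + 7).
Partial-fraction decomposition: 3/(w + 7) - 14/(5*(w + 6)) - 1/(5*(w - 4)).
Integrate each term: A/(w−a) contributes A·log|w−a|.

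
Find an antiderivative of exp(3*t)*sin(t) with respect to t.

3*exp(3*t)*sin(t)/10 - exp(3*t)*cos(t)/10 + C

Let I denote the integral. Integrate by parts with u = sin(t), dv = exp(3*t) dt, so v = exp(3*t)/3: I = exp(3*t)*sin(t)/3 − (1/3)·∫ exp(3*t)*cos(t) dt.
Apply parts again with u = cos(t), dv = exp(3*t) dt: ∫ exp(3*t)*cos(t) dt = exp(3*t)*cos(t)/3 + (1/3)·I. Substituting back brings back I: I = exp(3*t)*sin(t)/3 - exp(3*t)*cos(t)/9 − (1/9)·I.
Solving for I: (1 + 1/9)·I equals the remaining terms, so I = (9/10)·(exp(3*t)*sin(t)/3 - exp(3*t)*cos(t)/9).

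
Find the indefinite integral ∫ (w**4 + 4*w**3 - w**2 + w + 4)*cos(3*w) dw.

w**4*sin(3*w)/3 + 4*w**3*sin(3*w)/3 + 4*w**3*cos(3*w)/9 - 7*w**2*sin(3*w)/9 + 4*w**2*cos(3*w)/3 - 5*w*sin(3*w)/9 - 14*w*cos(3*w)/27 + 122*sin(3*w)/81 - 5*cos(3*w)/27 + C

Use integration by parts with u = w**4 + 4*w**3 - w**2 + w + 4, dv = cos(3*w) dw, so v = sin(3*w)/3.
Apply parts 4 times (tabular method): alternate signs, differentiate u down to 0, integrate dv up.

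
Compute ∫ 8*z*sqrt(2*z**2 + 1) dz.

4*(2*z**2 + 1)**(3/2)/3 + C

Let u = 2*z**2 + 1, so du = (4*z) dz.
Rewriting, the integral becomes 2·∫ √u du = 2·(2/3)u^(3/2).
Substituting back, u = 2*z**2 + 1.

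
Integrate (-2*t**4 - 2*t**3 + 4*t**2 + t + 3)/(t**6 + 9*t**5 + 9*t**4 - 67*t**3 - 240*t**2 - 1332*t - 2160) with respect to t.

Factor the denominator: (t - 4)*(t + 2)*(t + 5)*(t + 6)*(t**2 + 9).
Partial-fraction decomposition: -(7946*t + 1359)/(82875*(t**2 + 9)) + 673/(600*(t + 6)) - 451/(459*(t + 5)) - 1/(936*(t + 2)) - 569/(13500*(t - 4)).
Integrate each term; A/(t−a) gives A·log|t−a|; the (Bt+D)/(t²+p²) term gives a log and an atan.

-569*log(t - 4)/13500 - log(t + 2)/936 - 451*log(t + 5)/459 + 673*log(t + 6)/600 - 3973*log(t**2 + 9)/82875 - 151*atan(t/3)/27625 + C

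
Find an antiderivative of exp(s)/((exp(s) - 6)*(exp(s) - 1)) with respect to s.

Let u = e^s, du = e^s ds.
The integral becomes ∫ du/((u-6)(u-1)); decompose into partial fractions.

log(exp(s) - 6)/5 - log(exp(s) - 1)/5 + C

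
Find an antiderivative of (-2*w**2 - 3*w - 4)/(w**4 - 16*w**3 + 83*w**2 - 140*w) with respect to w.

Factor the denominator: w*(w - 7)*(w - 5)*(w - 4).
Partial-fraction decomposition: -4/(w - 4) + 69/(10*(w - 5)) - 41/(14*(w - 7)) + 1/(35*w).
Integrate each term: A/(w−a) contributes A·log|w−a|.

log(w)/35 - 41*log(w - 7)/14 + 69*log(w - 5)/10 - 4*log(w - 4) + C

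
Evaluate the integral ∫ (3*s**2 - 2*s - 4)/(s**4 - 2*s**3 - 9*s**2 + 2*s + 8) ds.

Factor the denominator: (s - 4)*(s - 1)*(s + 1)*(s + 2).
Partial-fraction decomposition: -2/(3*(s + 2)) + 1/(10*(s + 1)) + 1/(6*(s - 1)) + 2/(5*(s - 4)).
Integrate each term: A/(s−a) contributes A·log|s−a|.

2*log(s - 4)/5 + log(s - 1)/6 + log(s + 1)/10 - 2*log(s + 2)/3 + C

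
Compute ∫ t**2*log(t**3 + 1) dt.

Let u = t**3 + 1, so du = (3*t**2) dt.
The integral becomes (1/3)·∫ log(u) du; integrate by parts with u′=log(u), dv′=du.

t**3*log(t**3 + 1)/3 - t**3/3 + log(t**3 + 1)/3 + C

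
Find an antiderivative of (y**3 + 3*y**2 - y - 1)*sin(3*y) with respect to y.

Use integration by parts with u = y**3 + 3*y**2 - y - 1, dv = sin(3*y) dy, so v = -cos(3*y)/3.
Apply parts 3 times (tabular method): alternate signs, differentiate u down to 0, integrate dv up.

-y**3*cos(3*y)/3 + y**2*sin(3*y)/3 - y**2*cos(3*y) + 2*y*sin(3*y)/3 + 5*y*cos(3*y)/9 - 5*sin(3*y)/27 + 5*cos(3*y)/9 + C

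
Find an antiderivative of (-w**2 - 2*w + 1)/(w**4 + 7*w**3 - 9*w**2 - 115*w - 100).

Factor the denominator: (w - 4)*(w + 1)*(w + 5)**2.
Partial-fraction decomposition: 53/(648*(w + 5)) - 7/(18*(w + 5)**2) - 1/(40*(w + 1)) - 23/(405*(w - 4)).
Integrate each term; A/(w−a) gives A·log|w−a|; A/(w−a)² gives −A/(w−a).

-23*log(w - 4)/405 - log(w + 1)/40 + 53*log(w + 5)/648 + 7/(18*w + 90) + C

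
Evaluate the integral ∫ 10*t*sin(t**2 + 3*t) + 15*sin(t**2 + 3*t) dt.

-5*cos(t**2 + 3*t) + C

Let u = t**2 + 3*t, so du = (2*t + 3) dt.
Rewriting, the integral becomes 5·∫ sin(u) du = 5·-cos(u).
Substituting back, u = t**2 + 3*t.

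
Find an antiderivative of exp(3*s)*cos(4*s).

Let I denote the integral. Integrate by parts with u = cos(4*s), dv = exp(3*s) ds, so v = exp(3*s)/3: I = exp(3*s)*cos(4*s)/3 + (4/3)·∫ exp(3*s)*sin(4*s) ds.
Apply parts again with u = sin(4*s), dv = exp(3*s) ds: ∫ exp(3*s)*sin(4*s) ds = exp(3*s)*sin(4*s)/3 − (4/3)·I. Substituting back brings back I: I = 4*exp(3*s)*sin(4*s)/9 + exp(3*s)*cos(4*s)/3 − (16/9)·I.
Solving for I: (1 + 16/9)·I equals the remaining terms, so I = (9/25)·(4*exp(3*s)*sin(4*s)/9 + exp(3*s)*cos(4*s)/3).

4*exp(3*s)*sin(4*s)/25 + 3*exp(3*s)*cos(4*s)/25 + C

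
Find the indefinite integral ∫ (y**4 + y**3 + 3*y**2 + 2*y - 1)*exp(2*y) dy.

Use integration by parts with u = y**4 + y**3 + 3*y**2 + 2*y - 1, dv = exp(2*y) dy, so v = exp(2*y)/2.
Apply parts 4 times (tabular method): alternate signs, differentiate u down to 0, integrate dv up.

(4*y**4 - 4*y**3 + 18*y**2 - 10*y + 1)*exp(2*y)/8 + C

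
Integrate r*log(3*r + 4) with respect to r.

Use integration by parts with u = log(3*r + 4), dv = r dr.
Then du = 3/(3*r + 4) dr and v = r**2/2.

r**2*log(3*r + 4)/2 - r**2/4 + 2*r/3 - 8*log(3*r + 4)/9 + C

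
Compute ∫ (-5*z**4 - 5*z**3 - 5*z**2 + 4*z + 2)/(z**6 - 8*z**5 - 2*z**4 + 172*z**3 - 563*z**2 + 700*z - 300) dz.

Factor the denominator: (z - 5)*(z - 3)*(z - 2)**2*(z - 1)*(z + 5).
Partial-fraction decomposition: 881/(7840*(z + 5)) - 3/(16*(z - 1)) - 5476/(441*(z - 2)) - 130/(21*(z - 2)**2) + 571/(32*(z - 3)) - 3853/(720*(z - 5)).
Integrate each term; A/(z−a) gives A·log|z−a|; A/(z−a)² gives −A/(z−a).

-3853*log(z - 5)/720 + 571*log(z - 3)/32 - 5476*log(z - 2)/441 - 3*log(z - 1)/16 + 881*log(z + 5)/7840 + 130/(21*z - 42) + C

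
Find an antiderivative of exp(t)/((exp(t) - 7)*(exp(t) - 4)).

Let u = e^t, du = e^t dt.
The integral becomes ∫ du/((u-7)(u-4)); decompose into partial fractions.

log(exp(t) - 7)/3 - log(exp(t) - 4)/3 + C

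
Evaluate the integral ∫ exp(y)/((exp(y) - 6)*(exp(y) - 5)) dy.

Let u = e^y, du = e^y dy.
The integral becomes ∫ du/((u-5)(u-6)); decompose into partial fractions.

log(exp(y) - 6) - log(exp(y) - 5) + C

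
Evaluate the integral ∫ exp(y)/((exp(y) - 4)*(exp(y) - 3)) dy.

Let u = e^y, du = e^y dy.
The integral becomes ∫ du/((u-3)(u-4)); decompose into partial fractions.

log(exp(y) - 4) - log(exp(y) - 3) + C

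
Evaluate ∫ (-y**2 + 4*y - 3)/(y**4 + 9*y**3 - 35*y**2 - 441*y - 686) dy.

Factor the denominator: (y - 7)*(y + 2)*(y + 7)**2.
Partial-fraction decomposition: -13/(245*(y + 7)) - 8/(7*(y + 7)**2) + 1/(15*(y + 2)) - 2/(147*(y - 7)).
Integrate each term; A/(y−a) gives A·log|y−a|; A/(y−a)² gives −A/(y−a).

-2*log(y - 7)/147 + log(y + 2)/15 - 13*log(y + 7)/245 + 8/(7*y + 49) + C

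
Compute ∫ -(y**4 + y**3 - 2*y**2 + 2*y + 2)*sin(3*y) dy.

y**4*cos(3*y)/3 - 4*y**3*sin(3*y)/9 + y**3*cos(3*y)/3 - y**2*sin(3*y)/3 - 10*y**2*cos(3*y)/9 + 20*y*sin(3*y)/27 + 4*y*cos(3*y)/9 - 4*sin(3*y)/27 + 74*cos(3*y)/81 + C

Use integration by parts with u = y**4 + y**3 - 2*y**2 + 2*y + 2, dv = -sin(3*y) dy, so v = cos(3*y)/3.
Apply parts 4 times (tabular method): alternate signs, differentiate u down to 0, integrate dv up.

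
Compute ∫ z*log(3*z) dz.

Use integration by parts with u = log(3*z), dv = z dz.
Then du = 1/z dz and v = z**2/2.

z**2*(log(z) + log(3))/2 - z**2/4 + C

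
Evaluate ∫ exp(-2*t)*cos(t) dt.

Let I denote the integral. Integrate by parts with u = cos(t), dv = exp(-2*t) dt, so v = -exp(-2*t)/2: I = -exp(-2*t)*cos(t)/2 − (1/2)·∫ exp(-2*t)*sin(t) dt.
Apply parts again with u = sin(t), dv = exp(-2*t) dt: ∫ exp(-2*t)*sin(t) dt = -exp(-2*t)*sin(t)/2 + (1/2)·I. Substituting back brings back I: I = exp(-2*t)*sin(t)/4 - exp(-2*t)*cos(t)/2 − (1/4)·I.
Solving for I: (1 + 1/4)·I equals the remaining terms, so I = (4/5)·(exp(-2*t)*sin(t)/4 - exp(-2*t)*cos(t)/2).

exp(-2*t)*sin(t)/5 - 2*exp(-2*t)*cos(t)/5 + C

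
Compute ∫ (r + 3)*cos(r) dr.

r*sin(r) + 3*sin(r) + cos(r) + C

Use integration by parts with u = r + 3, dv = cos(r) dr, so v = sin(r).
Apply parts 1 times (tabular method): alternate signs, differentiate u down to 0, integrate dv up.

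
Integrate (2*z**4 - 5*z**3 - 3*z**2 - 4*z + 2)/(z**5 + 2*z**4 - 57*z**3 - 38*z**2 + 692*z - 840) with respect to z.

691*log(z - 6)/1144 + 1499*log(z - 2)/31752 - 911*log(z + 5)/539 + 3200*log(z + 7)/1053 - 13/(126*z - 252) + C

Factor the denominator: (z - 6)*(z - 2)**2*(z + 5)*(z + 7).
Partial-fraction decomposition: 3200/(1053*(z + 7)) - 911/(539*(z + 5)) + 1499/(31752*(z - 2)) + 13/(126*(z - 2)**2) + 691/(1144*(z - 6)).
Integrate each term; A/(z−a) gives A·log|z−a|; A/(z−a)² gives −A/(z−a).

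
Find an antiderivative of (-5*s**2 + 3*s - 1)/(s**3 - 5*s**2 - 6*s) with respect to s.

log(s)/6 - 163*log(s - 6)/42 - 9*log(s + 1)/7 + C

Factor the denominator: s*(s - 6)*(s + 1).
Partial-fraction decomposition: -9/(7*(s + 1)) - 163/(42*(s - 6)) + 1/(6*s).
Integrate each term: A/(s−a) contributes A·log|s−a|.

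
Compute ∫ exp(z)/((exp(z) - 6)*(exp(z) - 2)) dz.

log(exp(z) - 6)/4 - log(exp(z) - 2)/4 + C

Let u = e^z, du = e^z dz.
The integral becomes ∫ du/((u-2)(u-6)); decompose into partial fractions.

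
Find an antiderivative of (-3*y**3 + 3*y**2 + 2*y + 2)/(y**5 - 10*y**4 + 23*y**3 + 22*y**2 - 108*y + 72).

Factor the denominator: (y - 6)*(y - 3)*(y - 2)*(y - 1)*(y + 2).
Partial-fraction decomposition: 17/(240*(y + 2)) - 2/(15*(y - 1)) - 3/(8*(y - 2)) + 23/(15*(y - 3)) - 263/(240*(y - 6)).
Integrate each term: A/(y−a) contributes A·log|y−a|.

-263*log(y - 6)/240 + 23*log(y - 3)/15 - 3*log(y - 2)/8 - 2*log(y - 1)/15 + 17*log(y + 2)/240 + C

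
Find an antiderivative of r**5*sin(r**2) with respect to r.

-r**4*cos(r**2)/2 + r**2*sin(r**2) + cos(r**2) + C

Let u = r², du = 2r dr; rewrite as (1/2)∫ u^2·sin(1u) du.
Now integrate by parts 2 times.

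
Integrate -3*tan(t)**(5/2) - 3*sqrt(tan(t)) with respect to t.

Let u = tan(t), so du = (tan(t)**2 + 1) dt.
Rewriting, the integral becomes -3·∫ √u du = -3·(2/3)u^(3/2).
Substituting back, u = tan(t).

-2*tan(t)**(3/2) + C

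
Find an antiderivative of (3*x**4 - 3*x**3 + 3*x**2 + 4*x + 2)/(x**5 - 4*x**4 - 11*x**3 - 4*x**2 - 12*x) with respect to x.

-log(x)/6 + 1687*log(x - 6)/888 + 39*log(x + 2)/40 + 27*log(x**2 + 1)/185 - 83*atan(x)/185 + C

Factor the denominator: x*(x - 6)*(x + 2)*(x**2 + 1).
Partial-fraction decomposition: (54*x - 83)/(185*(x**2 + 1)) + 39/(40*(x + 2)) + 1687/(888*(x - 6)) - 1/(6*x).
Integrate each term; A/(x−a) gives A·log|x−a|; the (Bx+D)/(x²+p²) term gives a log and an atan.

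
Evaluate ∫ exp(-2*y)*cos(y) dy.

Let I denote the integral. Integrate by parts with u = cos(y), dv = exp(-2*y) dy, so v = -exp(-2*y)/2: I = -exp(-2*y)*cos(y)/2 − (1/2)·∫ exp(-2*y)*sin(y) dy.
Apply parts again with u = sin(y), dv = exp(-2*y) dy: ∫ exp(-2*y)*sin(y) dy = -exp(-2*y)*sin(y)/2 + (1/2)·I. Substituting back brings back I: I = exp(-2*y)*sin(y)/4 - exp(-2*y)*cos(y)/2 − (1/4)·I.
Solving for I: (1 + 1/4)·I equals the remaining terms, so I = (4/5)·(exp(-2*y)*sin(y)/4 - exp(-2*y)*cos(y)/2).

exp(-2*y)*sin(y)/5 - 2*exp(-2*y)*cos(y)/5 + C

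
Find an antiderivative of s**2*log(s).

Use integration by parts with u = log(s), dv = s**2 ds.
Then du = 1/s ds and v = s**3/3.

s**3*log(s)/3 - s**3/9 + C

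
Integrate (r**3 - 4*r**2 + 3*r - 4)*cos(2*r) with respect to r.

Use integration by parts with u = r**3 - 4*r**2 + 3*r - 4, dv = cos(2*r) dr, so v = sin(2*r)/2.
Apply parts 3 times (tabular method): alternate signs, differentiate u down to 0, integrate dv up.

r**3*sin(2*r)/2 - 2*r**2*sin(2*r) + 3*r**2*cos(2*r)/4 + 3*r*sin(2*r)/4 - 2*r*cos(2*r) - sin(2*r) + 3*cos(2*r)/8 + C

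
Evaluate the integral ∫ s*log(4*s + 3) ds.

s**2*log(4*s + 3)/2 - s**2/4 + 3*s/8 - 9*log(4*s + 3)/32 + C

Use integration by parts with u = log(4*s + 3), dv = s ds.
Then du = 4/(4*s + 3) ds and v = s**2/2.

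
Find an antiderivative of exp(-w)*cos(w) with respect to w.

Let I denote the integral. Integrate by parts with u = cos(w), dv = exp(-w) dw, so v = -exp(-w): I = -exp(-w)*cos(w) − ∫ exp(-w)*sin(w) dw.
Apply parts again with u = sin(w), dv = exp(-w) dw: ∫ exp(-w)*sin(w) dw = -exp(-w)*sin(w) + I. Substituting back brings back I: I = exp(-w)*sin(w) - exp(-w)*cos(w) − I.
Solving for I: (1 + 1)·I equals the remaining terms, so I = (1/2)·(exp(-w)*sin(w) - exp(-w)*cos(w)).

exp(-w)*sin(w)/2 - exp(-w)*cos(w)/2 + C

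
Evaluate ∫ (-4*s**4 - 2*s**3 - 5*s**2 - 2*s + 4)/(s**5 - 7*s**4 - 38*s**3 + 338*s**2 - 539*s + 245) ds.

Factor the denominator: (s - 7)*(s - 5)*(s - 1)**2*(s + 7).
Partial-fraction decomposition: -9145/(10752*(s + 7)) - 293/(1536*(s - 1)) - 3/(64*(s - 1)**2) + 2881/(384*(s - 5)) - 3515/(336*(s - 7)).
Integrate each term; A/(s−a) gives A·log|s−a|; A/(s−a)² gives −A/(s−a).

-3515*log(s - 7)/336 + 2881*log(s - 5)/384 - 293*log(s - 1)/1536 - 9145*log(s + 7)/10752 + 3/(64*s - 64) + C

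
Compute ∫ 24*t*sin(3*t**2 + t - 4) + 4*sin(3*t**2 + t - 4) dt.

Let u = 3*t**2 + t - 4, so du = (6*t + 1) dt.
Rewriting, the integral becomes 4·∫ sin(u) du = 4·-cos(u).
Substituting back, u = 3*t**2 + t - 4.

-4*cos(3*t**2 + t - 4) + C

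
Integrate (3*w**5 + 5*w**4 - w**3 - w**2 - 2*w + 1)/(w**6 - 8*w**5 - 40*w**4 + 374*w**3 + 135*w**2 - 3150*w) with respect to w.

-log(w)/3150 + 62021*log(w - 7)/3640 - 5643337*log(w - 5)/387200 - 299*log(w + 3)/5760 + 16655*log(w + 6)/28314 + 12341/(880*w - 4400) + C

Factor the denominator: w*(w - 7)*(w - 5)**2*(w + 3)*(w + 6).
Partial-fraction decomposition: 16655/(28314*(w + 6)) - 299/(5760*(w + 3)) - 5643337/(387200*(w - 5)) - 12341/(880*(w - 5)**2) + 62021/(3640*(w - 7)) - 1/(3150*w).
Integrate each term; A/(w−a) gives A·log|w−a|; A/(w−a)² gives −A/(w−a).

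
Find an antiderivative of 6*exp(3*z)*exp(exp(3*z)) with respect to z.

2*exp(exp(3*z)) + C

Let u = exp(3*z), so du = (3*exp(3*z)) dz.
Rewriting, the integral becomes 2·∫ e^u du = 2·e^u.
Substituting back, u = exp(3*z).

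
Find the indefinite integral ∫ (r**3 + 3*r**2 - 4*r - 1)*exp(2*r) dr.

(4*r**3 + 6*r**2 - 22*r + 7)*exp(2*r)/8 + C

Use integration by parts with u = r**3 + 3*r**2 - 4*r - 1, dv = exp(2*r) dr, so v = exp(2*r)/2.
Apply parts 3 times (tabular method): alternate signs, differentiate u down to 0, integrate dv up.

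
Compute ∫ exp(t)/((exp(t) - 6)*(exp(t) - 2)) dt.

Let u = e^t, du = e^t dt.
The integral becomes ∫ du/((u-2)(u-6)); decompose into partial fractions.

log(exp(t) - 6)/4 - log(exp(t) - 2)/4 + C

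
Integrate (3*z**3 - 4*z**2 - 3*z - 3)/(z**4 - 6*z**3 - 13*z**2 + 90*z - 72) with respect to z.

161*log(z - 6)/50 - 11*log(z - 3)/14 - 7*log(z - 1)/50 + 247*log(z + 4)/350 + C

Factor the denominator: (z - 6)*(z - 3)*(z - 1)*(z + 4).
Partial-fraction decomposition: 247/(350*(z + 4)) - 7/(50*(z - 1)) - 11/(14*(z - 3)) + 161/(50*(z - 6)).
Integrate each term: A/(z−a) contributes A·log|z−a|.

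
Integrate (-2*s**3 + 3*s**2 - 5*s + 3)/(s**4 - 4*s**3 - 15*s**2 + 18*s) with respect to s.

log(s)/6 - 13*log(s - 6)/10 + log(s - 1)/20 - 11*log(s + 3)/12 + C

Factor the denominator: s*(s - 6)*(s - 1)*(s + 3).
Partial-fraction decomposition: -11/(12*(s + 3)) + 1/(20*(s - 1)) - 13/(10*(s - 6)) + 1/(6*s).
Integrate each term: A/(s−a) contributes A·log|s−a|.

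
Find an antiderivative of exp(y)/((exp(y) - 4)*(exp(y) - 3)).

Let u = e^y, du = e^y dy.
The integral becomes ∫ du/((u-3)(u-4)); decompose into partial fractions.

log(exp(y) - 4) - log(exp(y) - 3) + C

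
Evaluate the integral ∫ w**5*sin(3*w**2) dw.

-w**4*cos(3*w**2)/6 + w**2*sin(3*w**2)/9 + cos(3*w**2)/27 + C

Let u = w², du = 2w dw; rewrite as (1/2)∫ u^2·sin(3u) du.
Now integrate by parts 2 times.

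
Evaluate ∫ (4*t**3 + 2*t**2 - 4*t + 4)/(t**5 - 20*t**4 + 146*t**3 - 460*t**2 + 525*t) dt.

4*log(t)/525 + 723*log(t - 7)/56 - 523*log(t - 5)/50 - 59*log(t - 3)/24 + 267/(10*t - 50) + C

Factor the denominator: t*(t - 7)*(t - 5)**2*(t - 3).
Partial-fraction decomposition: -59/(24*(t - 3)) - 523/(50*(t - 5)) - 267/(10*(t - 5)**2) + 723/(56*(t - 7)) + 4/(525*t).
Integrate each term; A/(t−a) gives A·log|t−a|; A/(t−a)² gives −A/(t−a).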